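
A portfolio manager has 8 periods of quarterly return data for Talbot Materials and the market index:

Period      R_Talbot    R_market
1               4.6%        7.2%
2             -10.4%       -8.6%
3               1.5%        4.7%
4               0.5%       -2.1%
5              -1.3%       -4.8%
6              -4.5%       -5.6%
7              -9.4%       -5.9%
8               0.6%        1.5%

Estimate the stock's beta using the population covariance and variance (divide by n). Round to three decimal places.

0.839

Mean R_i = (4.6 − 10.4 + 1.5 + 0.5 − 1.3 − 4.5 − 9.4 + 0.6) / 8 = -2.3000%
Mean R_m = (7.2 − 8.6 + 4.7 − 2.1 − 4.8 − 5.6 − 5.9 + 1.5) / 8 = -1.7000%
Σ(R_i − R̄_i)(R_m − R̄_m) = 185.0800  ⇒  Cov = 185.0800 / 8 = 23.1350
Σ(R_m − R̄_m)² = 220.6400  ⇒  Var(R_m) = 220.6400 / 8 = 27.5800
β = Cov / Var(R_m) = 23.1350 / 27.5800 = 0.8388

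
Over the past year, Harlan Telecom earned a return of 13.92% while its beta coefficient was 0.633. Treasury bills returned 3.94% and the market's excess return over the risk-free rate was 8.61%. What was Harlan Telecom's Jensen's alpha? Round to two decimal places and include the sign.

CAPM benchmark = R_f + β(R_m − R_f) = 3.94% + 0.633 × 8.61% = 9.39013%
α = actual − benchmark = 13.92% − 9.39013% = +4.53%

+4.53%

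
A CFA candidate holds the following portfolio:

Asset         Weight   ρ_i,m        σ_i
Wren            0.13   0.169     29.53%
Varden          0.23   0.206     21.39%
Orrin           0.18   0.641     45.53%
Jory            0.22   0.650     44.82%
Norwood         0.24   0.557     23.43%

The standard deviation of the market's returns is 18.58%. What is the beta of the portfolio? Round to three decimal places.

β_Wren = 0.169 × 29.53% / 18.58% = 0.2686
β_Varden = 0.206 × 21.39% / 18.58% = 0.2372
β_Orrin = 0.641 × 45.53% / 18.58% = 1.5708
β_Jory = 0.650 × 44.82% / 18.58% = 1.5680
β_Norwood = 0.557 × 23.43% / 18.58% = 0.7024
β_P = Σ w_i β_i = 0.13×0.2686 + 0.23×0.2372 + 0.18×1.5708 + 0.22×1.5680 + 0.24×0.7024 = 0.8858

0.886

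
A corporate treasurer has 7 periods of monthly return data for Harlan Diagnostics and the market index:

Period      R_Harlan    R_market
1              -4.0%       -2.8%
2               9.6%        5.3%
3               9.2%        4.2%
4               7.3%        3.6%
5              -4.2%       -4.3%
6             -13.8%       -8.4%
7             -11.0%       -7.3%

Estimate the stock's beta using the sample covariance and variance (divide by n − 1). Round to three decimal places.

Mean R_i = (-4.0 + 9.6 + 9.2 + 7.3 − 4.2 − 13.8 − 11.0) / 7 = -0.9857%
Mean R_m = (-2.8 + 5.3 + 4.2 + 3.6 − 4.3 − 8.4 − 7.3) / 7 = -1.3857%
Σ(R_i − R̄_i)(R_m − R̄_m) = 331.7186  ⇒  Cov = 331.7186 / 6 = 55.2864
Σ(R_m − R̄_m)² = 195.4286  ⇒  Var(R_m) = 195.4286 / 6 = 32.5714
β = Cov / Var(R_m) = 55.2864 / 32.5714 = 1.6974

1.697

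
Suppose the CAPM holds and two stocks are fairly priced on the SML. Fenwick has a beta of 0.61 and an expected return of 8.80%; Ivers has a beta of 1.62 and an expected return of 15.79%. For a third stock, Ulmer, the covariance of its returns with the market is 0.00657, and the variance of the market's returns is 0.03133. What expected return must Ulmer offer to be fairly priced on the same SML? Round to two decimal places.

MRP = (15.79% − 8.80%) / (1.62 − 0.61) = 6.9208%
R_f = 8.80% − 0.61 × 6.9208% = 4.5783%
β_Ulmer = Cov / Var(R_m) = 0.00657 / 0.03133 = 0.2097
E(R_Ulmer) = R_f + β × MRP = 4.5783% + 0.2097 × 6.9208% = 6.03%

6.03%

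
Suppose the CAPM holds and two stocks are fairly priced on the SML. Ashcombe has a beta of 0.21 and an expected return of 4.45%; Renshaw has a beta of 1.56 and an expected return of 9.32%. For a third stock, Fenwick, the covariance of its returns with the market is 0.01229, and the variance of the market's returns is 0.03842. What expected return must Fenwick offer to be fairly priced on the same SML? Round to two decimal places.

4.85%

MRP = (9.32% − 4.45%) / (1.56 − 0.21) = 3.6074%
R_f = 4.45% − 0.21 × 3.6074% = 3.6924%
β_Fenwick = Cov / Var(R_m) = 0.01229 / 0.03842 = 0.3199
E(R_Fenwick) = R_f + β × MRP = 3.6924% + 0.3199 × 3.6074% = 4.85%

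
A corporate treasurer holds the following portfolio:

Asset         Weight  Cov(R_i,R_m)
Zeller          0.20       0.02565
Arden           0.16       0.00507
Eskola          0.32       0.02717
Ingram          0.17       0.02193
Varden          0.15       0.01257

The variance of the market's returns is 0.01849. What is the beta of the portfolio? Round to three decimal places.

β_Zeller = 0.02565 / 0.01849 = 1.3872
β_Arden = 0.00507 / 0.01849 = 0.2742
β_Eskola = 0.02717 / 0.01849 = 1.4694
β_Ingram = 0.02193 / 0.01849 = 1.1860
β_Varden = 0.01257 / 0.01849 = 0.6798
β_P = Σ w_i β_i = 0.20×1.3872 + 0.16×0.2742 + 0.32×1.4694 + 0.17×1.1860 + 0.15×0.6798 = 1.0951

1.095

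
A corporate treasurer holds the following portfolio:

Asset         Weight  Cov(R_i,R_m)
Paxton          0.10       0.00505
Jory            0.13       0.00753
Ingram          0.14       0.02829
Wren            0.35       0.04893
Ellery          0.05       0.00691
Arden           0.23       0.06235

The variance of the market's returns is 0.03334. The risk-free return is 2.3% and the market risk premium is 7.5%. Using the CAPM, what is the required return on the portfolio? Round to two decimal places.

10.68%

β_Paxton = 0.00505 / 0.03334 = 0.1515
β_Jory = 0.00753 / 0.03334 = 0.2259
β_Ingram = 0.02829 / 0.03334 = 0.8485
β_Wren = 0.04893 / 0.03334 = 1.4676
β_Ellery = 0.00691 / 0.03334 = 0.2073
β_Arden = 0.06235 / 0.03334 = 1.8701
β_P = Σ w_i β_i = 0.10×0.1515 + 0.13×0.2259 + 0.14×0.8485 + 0.35×1.4676 + 0.05×0.2073 + 0.23×1.8701 = 1.1175
E(R_P) = R_f + β_P × MRP = 2.3% + 1.1175 × 7.5% = 10.68%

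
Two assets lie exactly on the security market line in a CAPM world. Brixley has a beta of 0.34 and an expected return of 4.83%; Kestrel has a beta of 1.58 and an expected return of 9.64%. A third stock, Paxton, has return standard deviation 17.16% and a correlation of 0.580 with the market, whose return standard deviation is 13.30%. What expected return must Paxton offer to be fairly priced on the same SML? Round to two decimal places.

MRP = (9.64% − 4.83%) / (1.58 − 0.34) = 3.8790%
R_f = 4.83% − 0.34 × 3.8790% = 3.5111%
β_Paxton = ρ·σ_i/σ_m = 0.580 × 17.16 / 13.30 = 0.7483
E(R_Paxton) = R_f + β × MRP = 3.5111% + 0.7483 × 3.8790% = 6.41%

6.41%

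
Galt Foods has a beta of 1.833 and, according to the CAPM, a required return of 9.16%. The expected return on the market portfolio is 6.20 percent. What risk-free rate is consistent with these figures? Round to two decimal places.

E(R) = R_f + β(E(R_m) − R_f) = R_f(1 − β) + β·E(R_m)
9.16% = R_f × (1 − 1.833) + 1.833 × 6.20%
9.16% = R_f × -0.833 + 11.36460%
R_f = (9.16% − 11.36460%) / -0.833 = 2.65%

2.65%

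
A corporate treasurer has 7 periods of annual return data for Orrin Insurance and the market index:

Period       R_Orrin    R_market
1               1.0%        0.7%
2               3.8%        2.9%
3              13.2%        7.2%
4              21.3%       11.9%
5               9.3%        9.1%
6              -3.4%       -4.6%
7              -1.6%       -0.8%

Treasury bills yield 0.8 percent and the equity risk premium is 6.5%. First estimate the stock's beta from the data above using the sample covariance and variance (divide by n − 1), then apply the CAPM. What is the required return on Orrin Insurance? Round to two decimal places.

Mean R_i = (1.0 + 3.8 + 13.2 + 21.3 + 9.3 − 3.4 − 1.6) / 7 = 6.2286%
Mean R_m = (0.7 + 2.9 + 7.2 + 11.9 + 9.1 − 4.6 − 0.8) / 7 = 3.7714%
Σ(R_i − R̄_i)(R_m − R̄_m) = 297.3457  ⇒  Cov = 297.3457 / 6 = 49.5576
Σ(R_m − R̄_m)² = 207.3943  ⇒  Var(R_m) = 207.3943 / 6 = 34.5657
β = Cov / Var(R_m) = 49.5576 / 34.5657 = 1.4337
E(R) = R_f + β × MRP = 0.8% + 1.4337 × 6.5% = 10.12%

10.12%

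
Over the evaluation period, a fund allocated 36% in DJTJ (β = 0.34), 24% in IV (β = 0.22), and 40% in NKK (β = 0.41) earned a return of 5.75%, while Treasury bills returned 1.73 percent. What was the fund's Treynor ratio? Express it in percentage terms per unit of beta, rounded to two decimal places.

11.85%

β_P = 0.36×0.34 + 0.24×0.22 + 0.40×0.41 = 0.3392
Treynor = (R_P − R_f) / β_P = (5.75% − 1.73%) / 0.3392 = 4.02% / 0.3392 = 11.85%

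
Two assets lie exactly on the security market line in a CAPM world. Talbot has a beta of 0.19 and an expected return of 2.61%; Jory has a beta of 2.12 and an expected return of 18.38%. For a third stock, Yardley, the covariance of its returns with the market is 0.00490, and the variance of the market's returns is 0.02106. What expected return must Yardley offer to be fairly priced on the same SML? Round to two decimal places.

MRP = (18.38% − 2.61%) / (2.12 − 0.19) = 8.1710%
R_f = 2.61% − 0.19 × 8.1710% = 1.0575%
β_Yardley = Cov / Var(R_m) = 0.00490 / 0.02106 = 0.2327
E(R_Yardley) = R_f + β × MRP = 1.0575% + 0.2327 × 8.1710% = 2.96%

2.96%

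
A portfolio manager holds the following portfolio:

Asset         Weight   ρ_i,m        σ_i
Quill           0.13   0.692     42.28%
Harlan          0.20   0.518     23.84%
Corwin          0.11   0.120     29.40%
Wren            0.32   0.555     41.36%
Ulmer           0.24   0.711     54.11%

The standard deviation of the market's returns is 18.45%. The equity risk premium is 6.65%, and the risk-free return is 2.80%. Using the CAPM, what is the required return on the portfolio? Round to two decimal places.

β_Quill = 0.692 × 42.28% / 18.45% = 1.5858
β_Harlan = 0.518 × 23.84% / 18.45% = 0.6693
β_Corwin = 0.120 × 29.40% / 18.45% = 0.1912
β_Wren = 0.555 × 41.36% / 18.45% = 1.2442
β_Ulmer = 0.711 × 54.11% / 18.45% = 2.0852
β_P = Σ w_i β_i = 0.13×1.5858 + 0.20×0.6693 + 0.11×0.1912 + 0.32×1.2442 + 0.24×2.0852 = 1.2596
E(R_P) = R_f + β_P × MRP = 2.80% + 1.2596 × 6.65% = 11.18%

11.18%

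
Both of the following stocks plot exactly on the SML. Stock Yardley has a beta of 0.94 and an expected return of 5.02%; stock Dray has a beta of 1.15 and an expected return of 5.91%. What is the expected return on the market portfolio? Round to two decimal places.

Both satisfy E(R) = R_f + β·MRP, so the slope of the SML is
MRP = (5.91% − 5.02%) / (1.15 − 0.94) = 0.89% / 0.21 = 4.2381%
R_f = E(R_Yardley) − β_Yardley·MRP = 5.02% − 0.94 × 4.2381% = 1.0362%
E(R_m) = R_f + MRP = 1.0362% + 4.2381% = 5.27%

5.27%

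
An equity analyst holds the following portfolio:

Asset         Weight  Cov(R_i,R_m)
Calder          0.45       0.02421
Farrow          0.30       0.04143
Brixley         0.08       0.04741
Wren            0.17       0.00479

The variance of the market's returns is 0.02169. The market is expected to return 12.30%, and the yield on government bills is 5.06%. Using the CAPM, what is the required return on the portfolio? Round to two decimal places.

14.38%

β_Calder = 0.02421 / 0.02169 = 1.1162
β_Farrow = 0.04143 / 0.02169 = 1.9101
β_Brixley = 0.04741 / 0.02169 = 2.1858
β_Wren = 0.00479 / 0.02169 = 0.2208
β_P = Σ w_i β_i = 0.45×1.1162 + 0.30×1.9101 + 0.08×2.1858 + 0.17×0.2208 = 1.2877
MRP = 12.30% − 5.06% = 7.24%
E(R_P) = R_f + β_P × MRP = 5.06% + 1.2877 × 7.24% = 14.38%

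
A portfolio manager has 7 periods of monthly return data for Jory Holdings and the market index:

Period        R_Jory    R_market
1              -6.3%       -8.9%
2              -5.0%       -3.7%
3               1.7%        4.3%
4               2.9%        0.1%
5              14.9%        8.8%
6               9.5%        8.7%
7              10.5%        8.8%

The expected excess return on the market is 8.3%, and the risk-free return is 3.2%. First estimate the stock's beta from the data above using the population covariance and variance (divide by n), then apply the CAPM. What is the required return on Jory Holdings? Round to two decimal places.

12.07%

Mean R_i = (-6.3 − 5.0 + 1.7 + 2.9 + 14.9 + 9.5 + 10.5) / 7 = 4.0286%
Mean R_m = (-8.9 − 3.7 + 4.3 + 0.1 + 8.8 + 8.7 + 8.8) / 7 = 2.5857%
Σ(R_i − R̄_i)(R_m − R̄_m) = 315.4229  ⇒  Cov = 315.4229 / 7 = 45.0604
Σ(R_m − R̄_m)² = 295.1686  ⇒  Var(R_m) = 295.1686 / 7 = 42.1669
β = Cov / Var(R_m) = 45.0604 / 42.1669 = 1.0686
E(R) = R_f + β × MRP = 3.2% + 1.0686 × 8.3% = 12.07%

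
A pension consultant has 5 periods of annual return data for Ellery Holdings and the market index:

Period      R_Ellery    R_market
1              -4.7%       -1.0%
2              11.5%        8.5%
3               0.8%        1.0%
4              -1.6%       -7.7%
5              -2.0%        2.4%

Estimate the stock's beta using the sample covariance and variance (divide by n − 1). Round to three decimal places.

Mean R_i = (-4.7 + 11.5 + 0.8 − 1.6 − 2.0) / 5 = 0.8000%
Mean R_m = (-1.0 + 8.5 + 1.0 − 7.7 + 2.4) / 5 = 0.6400%
Σ(R_i − R̄_i)(R_m − R̄_m) = 108.2100  ⇒  Cov = 108.2100 / 4 = 27.0525
Σ(R_m − R̄_m)² = 137.2520  ⇒  Var(R_m) = 137.2520 / 4 = 34.3130
β = Cov / Var(R_m) = 27.0525 / 34.3130 = 0.7884

0.788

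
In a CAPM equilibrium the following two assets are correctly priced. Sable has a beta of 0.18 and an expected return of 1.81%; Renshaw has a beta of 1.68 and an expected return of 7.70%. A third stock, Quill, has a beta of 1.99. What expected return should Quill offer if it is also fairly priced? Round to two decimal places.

8.92%

MRP (SML slope) = (7.70% − 1.81%) / (1.68 − 0.18) = 5.89% / 1.50 = 3.9267%
R_f (intercept) = 1.81% − 0.18 × 3.9267% = 1.1032%
E(R_Quill) = R_f + β × MRP = 1.1032% + 1.99 × 3.9267% = 8.92%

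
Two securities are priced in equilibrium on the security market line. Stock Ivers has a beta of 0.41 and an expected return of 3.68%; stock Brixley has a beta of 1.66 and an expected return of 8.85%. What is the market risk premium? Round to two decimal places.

4.14%

Both satisfy E(R) = R_f + β·MRP, so the slope of the SML is
MRP = (8.85% − 3.68%) / (1.66 − 0.41) = 5.17% / 1.25 = 4.1360%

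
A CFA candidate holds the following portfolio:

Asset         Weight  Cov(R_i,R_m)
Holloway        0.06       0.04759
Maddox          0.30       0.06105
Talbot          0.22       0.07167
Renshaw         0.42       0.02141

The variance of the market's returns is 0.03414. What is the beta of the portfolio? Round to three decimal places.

1.345

β_Holloway = 0.04759 / 0.03414 = 1.3940
β_Maddox = 0.06105 / 0.03414 = 1.7882
β_Talbot = 0.07167 / 0.03414 = 2.0993
β_Renshaw = 0.02141 / 0.03414 = 0.6271
β_P = Σ w_i β_i = 0.06×1.3940 + 0.30×1.7882 + 0.22×2.0993 + 0.42×0.6271 = 1.3453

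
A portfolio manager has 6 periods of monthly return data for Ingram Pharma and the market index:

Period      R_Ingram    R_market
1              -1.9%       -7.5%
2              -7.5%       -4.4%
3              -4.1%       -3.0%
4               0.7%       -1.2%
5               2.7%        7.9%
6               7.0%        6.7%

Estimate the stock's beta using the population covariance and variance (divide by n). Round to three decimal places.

Mean R_i = (-1.9 − 7.5 − 4.1 + 0.7 + 2.7 + 7.0) / 6 = -0.5167%
Mean R_m = (-7.5 − 4.4 − 3.0 − 1.2 + 7.9 + 6.7) / 6 = -0.2500%
Σ(R_i − R̄_i)(R_m − R̄_m) = 126.1650  ⇒  Cov = 126.1650 / 6 = 21.0275
Σ(R_m − R̄_m)² = 192.9750  ⇒  Var(R_m) = 192.9750 / 6 = 32.1625
β = Cov / Var(R_m) = 21.0275 / 32.1625 = 0.6538

0.654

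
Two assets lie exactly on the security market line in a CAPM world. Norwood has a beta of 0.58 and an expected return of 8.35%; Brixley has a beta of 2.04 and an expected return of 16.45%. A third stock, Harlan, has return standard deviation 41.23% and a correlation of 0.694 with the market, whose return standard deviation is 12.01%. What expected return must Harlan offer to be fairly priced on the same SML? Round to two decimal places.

18.35%

MRP = (16.45% − 8.35%) / (2.04 − 0.58) = 5.5479%
R_f = 8.35% − 0.58 × 5.5479% = 5.1322%
β_Harlan = ρ·σ_i/σ_m = 0.694 × 41.23 / 12.01 = 2.3825
E(R_Harlan) = R_f + β × MRP = 5.1322% + 2.3825 × 5.5479% = 18.35%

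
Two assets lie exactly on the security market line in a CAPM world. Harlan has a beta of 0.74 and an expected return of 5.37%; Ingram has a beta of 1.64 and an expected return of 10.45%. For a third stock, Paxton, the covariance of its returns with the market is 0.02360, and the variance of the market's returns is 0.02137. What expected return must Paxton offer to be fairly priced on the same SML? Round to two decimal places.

MRP = (10.45% − 5.37%) / (1.64 − 0.74) = 5.6444%
R_f = 5.37% − 0.74 × 5.6444% = 1.1931%
β_Paxton = Cov / Var(R_m) = 0.02360 / 0.02137 = 1.1044
E(R_Paxton) = R_f + β × MRP = 1.1931% + 1.1044 × 5.6444% = 7.43%

7.43%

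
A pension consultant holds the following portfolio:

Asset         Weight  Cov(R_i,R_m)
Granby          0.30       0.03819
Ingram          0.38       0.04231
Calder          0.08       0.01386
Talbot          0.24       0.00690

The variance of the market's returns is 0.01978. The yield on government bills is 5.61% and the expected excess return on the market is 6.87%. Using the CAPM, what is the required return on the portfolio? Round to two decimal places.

16.13%

β_Granby = 0.03819 / 0.01978 = 1.9307
β_Ingram = 0.04231 / 0.01978 = 2.1390
β_Calder = 0.01386 / 0.01978 = 0.7007
β_Talbot = 0.00690 / 0.01978 = 0.3488
β_P = Σ w_i β_i = 0.30×1.9307 + 0.38×2.1390 + 0.08×0.7007 + 0.24×0.3488 = 1.5318
E(R_P) = R_f + β_P × MRP = 5.61% + 1.5318 × 6.87% = 16.13%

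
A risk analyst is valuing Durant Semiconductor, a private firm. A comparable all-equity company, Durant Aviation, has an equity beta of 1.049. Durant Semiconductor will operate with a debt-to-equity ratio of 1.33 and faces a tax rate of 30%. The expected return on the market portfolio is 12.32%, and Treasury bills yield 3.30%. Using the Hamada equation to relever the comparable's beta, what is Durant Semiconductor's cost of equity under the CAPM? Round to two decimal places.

21.57%

β_L = β_U × [1 + (1 − t)(D/E)] = 1.049 × [1 + (1 − 0.30) × 1.33]
    = 1.049 × [1 + 0.70 × 1.33] = 1.049 × 1.9310 = 2.0256
MRP = 12.32% − 3.30% = 9.02%
E(R) = R_f + β_L × MRP = 3.30% + 2.0256 × 9.02% = 21.57%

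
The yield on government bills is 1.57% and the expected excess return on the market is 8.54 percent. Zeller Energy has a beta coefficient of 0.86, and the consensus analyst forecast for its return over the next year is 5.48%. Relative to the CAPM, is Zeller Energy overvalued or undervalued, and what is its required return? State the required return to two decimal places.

Overvalued; required return 8.91%

Required return = R_f + β·MRP = 1.57% + 0.86 × 8.54% = 8.91%
Forecast 5.48% < required 8.91% → the stock plots below the SML → overvalued.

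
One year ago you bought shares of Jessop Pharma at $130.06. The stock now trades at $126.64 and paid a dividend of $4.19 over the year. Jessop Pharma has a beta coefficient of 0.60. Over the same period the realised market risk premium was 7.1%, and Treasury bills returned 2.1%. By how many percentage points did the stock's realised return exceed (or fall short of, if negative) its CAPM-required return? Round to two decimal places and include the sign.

Realised HPR = (P1 + D1 − P0) / P0 = (126.64 + 4.19 − 130.06) / 130.06 = 0.77 / 130.06 = 0.5920%
CAPM required = R_f + β·MRP = 2.1% + 0.60 × 7.1% = 6.3600%
α = realised − required = 0.5920% − 6.3600% = -5.77%

-5.77%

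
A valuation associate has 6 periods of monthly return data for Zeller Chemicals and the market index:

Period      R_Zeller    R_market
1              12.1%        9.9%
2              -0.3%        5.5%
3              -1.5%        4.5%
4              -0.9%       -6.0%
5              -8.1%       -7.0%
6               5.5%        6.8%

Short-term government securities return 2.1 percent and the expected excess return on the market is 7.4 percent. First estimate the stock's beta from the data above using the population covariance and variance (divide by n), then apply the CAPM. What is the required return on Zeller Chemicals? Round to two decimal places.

7.92%

Mean R_i = (12.1 − 0.3 − 1.5 − 0.9 − 8.1 + 5.5) / 6 = 1.1333%
Mean R_m = (9.9 + 5.5 + 4.5 − 6.0 − 7.0 + 6.8) / 6 = 2.2833%
Σ(R_i − R̄_i)(R_m − R̄_m) = 195.3633  ⇒  Cov = 195.3633 / 6 = 32.5606
Σ(R_m − R̄_m)² = 248.4683  ⇒  Var(R_m) = 248.4683 / 6 = 41.4114
β = Cov / Var(R_m) = 32.5606 / 41.4114 = 0.7863
E(R) = R_f + β × MRP = 2.1% + 0.7863 × 7.4% = 7.92%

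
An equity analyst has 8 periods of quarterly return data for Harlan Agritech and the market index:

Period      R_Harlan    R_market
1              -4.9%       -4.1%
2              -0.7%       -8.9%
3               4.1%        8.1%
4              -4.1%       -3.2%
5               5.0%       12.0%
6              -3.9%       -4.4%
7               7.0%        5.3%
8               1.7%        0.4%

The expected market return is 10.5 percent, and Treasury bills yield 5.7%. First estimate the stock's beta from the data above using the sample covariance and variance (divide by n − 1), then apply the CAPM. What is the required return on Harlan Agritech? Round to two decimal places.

Mean R_i = (-4.9 − 0.7 + 4.1 − 4.1 + 5.0 − 3.9 + 7.0 + 1.7) / 8 = 0.5250%
Mean R_m = (-4.1 − 8.9 + 8.1 − 3.2 + 12.0 − 4.4 + 5.3 + 0.4) / 8 = 0.6500%
Σ(R_i − R̄_i)(R_m − R̄_m) = 184.8600  ⇒  Cov = 184.8600 / 7 = 26.4086
Σ(R_m − R̄_m)² = 360.1000  ⇒  Var(R_m) = 360.1000 / 7 = 51.4429
β = Cov / Var(R_m) = 26.4086 / 51.4429 = 0.5134
MRP = 10.5% − 5.7% = 4.80%
E(R) = R_f + β × MRP = 5.7% + 0.5134 × 4.8% = 8.16%

8.16%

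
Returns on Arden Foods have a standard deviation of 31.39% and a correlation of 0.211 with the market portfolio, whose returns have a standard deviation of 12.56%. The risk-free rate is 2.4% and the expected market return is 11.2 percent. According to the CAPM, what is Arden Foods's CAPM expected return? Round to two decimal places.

β = ρ × σ_i / σ_m = 0.211 × 31.39% / 12.56% = 0.5273
MRP = 11.2% − 2.4% = 8.80%
E(R) = 2.4% + 0.5273 × 8.8% = 7.04%

7.04%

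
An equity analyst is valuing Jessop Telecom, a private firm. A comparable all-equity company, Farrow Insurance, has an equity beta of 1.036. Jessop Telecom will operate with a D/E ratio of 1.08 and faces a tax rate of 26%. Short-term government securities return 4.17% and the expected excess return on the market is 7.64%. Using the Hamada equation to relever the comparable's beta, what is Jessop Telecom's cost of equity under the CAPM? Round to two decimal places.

β_L = β_U × [1 + (1 − t)(D/E)] = 1.036 × [1 + (1 − 0.26) × 1.08]
    = 1.036 × [1 + 0.74 × 1.08] = 1.036 × 1.7992 = 1.8640
E(R) = R_f + β_L × MRP = 4.17% + 1.8640 × 7.64% = 18.41%

18.41%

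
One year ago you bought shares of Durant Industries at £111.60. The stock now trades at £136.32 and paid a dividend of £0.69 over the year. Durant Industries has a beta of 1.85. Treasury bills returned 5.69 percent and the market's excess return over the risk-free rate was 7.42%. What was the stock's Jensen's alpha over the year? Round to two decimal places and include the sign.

+3.35%

Realised HPR = (P1 + D1 − P0) / P0 = (136.32 + 0.69 − 111.60) / 111.60 = 25.41 / 111.60 = 22.7688%
CAPM required = R_f + β·MRP = 5.69% + 1.85 × 7.42% = 19.4170%
α = realised − required = 22.7688% − 19.4170% = +3.35%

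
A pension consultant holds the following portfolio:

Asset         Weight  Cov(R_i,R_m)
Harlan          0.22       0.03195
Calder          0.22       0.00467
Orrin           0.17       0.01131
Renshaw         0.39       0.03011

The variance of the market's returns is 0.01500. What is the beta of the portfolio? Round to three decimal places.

β_Harlan = 0.03195 / 0.01500 = 2.1300
β_Calder = 0.00467 / 0.01500 = 0.3113
β_Orrin = 0.01131 / 0.01500 = 0.7540
β_Renshaw = 0.03011 / 0.01500 = 2.0073
β_P = Σ w_i β_i = 0.22×2.1300 + 0.22×0.3113 + 0.17×0.7540 + 0.39×2.0073 = 1.4481

1.448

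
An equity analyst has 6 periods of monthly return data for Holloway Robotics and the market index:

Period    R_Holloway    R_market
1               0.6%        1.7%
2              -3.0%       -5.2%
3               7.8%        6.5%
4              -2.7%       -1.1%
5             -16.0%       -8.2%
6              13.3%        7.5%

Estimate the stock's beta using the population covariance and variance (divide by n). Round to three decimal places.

Mean R_i = (0.6 − 3.0 + 7.8 − 2.7 − 16.0 + 13.3) / 6 = 0.0000%
Mean R_m = (1.7 − 5.2 + 6.5 − 1.1 − 8.2 + 7.5) / 6 = 0.2000%
Σ(R_i − R̄_i)(R_m − R̄_m) = 301.2400  ⇒  Cov = 301.2400 / 6 = 50.2067
Σ(R_m − R̄_m)² = 196.6400  ⇒  Var(R_m) = 196.6400 / 6 = 32.7733
β = Cov / Var(R_m) = 50.2067 / 32.7733 = 1.5319

1.532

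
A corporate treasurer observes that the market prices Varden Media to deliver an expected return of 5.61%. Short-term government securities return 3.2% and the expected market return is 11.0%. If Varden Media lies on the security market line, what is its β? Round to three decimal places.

0.309

MRP = 11.0% − 3.2% = 7.80%
β = (E(R) − R_f) / MRP = (5.61% − 3.2%) / 7.8% = 2.41% / 7.8% = 0.309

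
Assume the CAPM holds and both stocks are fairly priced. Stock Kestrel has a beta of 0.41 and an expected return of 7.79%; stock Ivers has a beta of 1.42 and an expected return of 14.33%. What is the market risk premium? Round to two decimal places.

Both satisfy E(R) = R_f + β·MRP, so the slope of the SML is
MRP = (14.33% − 7.79%) / (1.42 − 0.41) = 6.54% / 1.01 = 6.4752%

6.48%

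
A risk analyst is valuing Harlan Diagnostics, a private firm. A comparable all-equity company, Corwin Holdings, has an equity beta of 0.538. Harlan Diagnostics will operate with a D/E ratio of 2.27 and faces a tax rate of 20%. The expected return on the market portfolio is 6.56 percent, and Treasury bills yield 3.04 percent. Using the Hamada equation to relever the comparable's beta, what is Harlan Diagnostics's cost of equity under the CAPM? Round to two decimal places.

8.37%

β_L = β_U × [1 + (1 − t)(D/E)] = 0.538 × [1 + (1 − 0.20) × 2.27]
    = 0.538 × [1 + 0.80 × 2.27] = 0.538 × 2.8160 = 1.5150
MRP = 6.56% − 3.04% = 3.52%
E(R) = R_f + β_L × MRP = 3.04% + 1.5150 × 3.52% = 8.37%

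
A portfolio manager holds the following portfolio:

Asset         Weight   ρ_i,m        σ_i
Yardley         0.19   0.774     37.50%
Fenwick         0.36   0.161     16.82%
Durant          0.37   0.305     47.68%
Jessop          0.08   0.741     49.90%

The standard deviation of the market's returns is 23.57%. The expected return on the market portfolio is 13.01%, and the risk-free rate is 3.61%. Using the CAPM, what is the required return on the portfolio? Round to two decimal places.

β_Yardley = 0.774 × 37.50% / 23.57% = 1.2314
β_Fenwick = 0.161 × 16.82% / 23.57% = 0.1149
β_Durant = 0.305 × 47.68% / 23.57% = 0.6170
β_Jessop = 0.741 × 49.90% / 23.57% = 1.5688
β_P = Σ w_i β_i = 0.19×1.2314 + 0.36×0.1149 + 0.37×0.6170 + 0.08×1.5688 = 0.6291
MRP = 13.01% − 3.61% = 9.40%
E(R_P) = R_f + β_P × MRP = 3.61% + 0.6291 × 9.40% = 9.52%

9.52%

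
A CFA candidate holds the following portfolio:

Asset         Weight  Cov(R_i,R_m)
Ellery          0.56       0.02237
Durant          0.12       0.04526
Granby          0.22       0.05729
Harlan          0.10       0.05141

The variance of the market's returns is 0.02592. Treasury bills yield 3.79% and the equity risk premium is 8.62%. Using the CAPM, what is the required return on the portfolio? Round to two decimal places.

15.66%

β_Ellery = 0.02237 / 0.02592 = 0.8630
β_Durant = 0.04526 / 0.02592 = 1.7461
β_Granby = 0.05729 / 0.02592 = 2.2103
β_Harlan = 0.05141 / 0.02592 = 1.9834
β_P = Σ w_i β_i = 0.56×0.8630 + 0.12×1.7461 + 0.22×2.2103 + 0.10×1.9834 = 1.3774
E(R_P) = R_f + β_P × MRP = 3.79% + 1.3774 × 8.62% = 15.66%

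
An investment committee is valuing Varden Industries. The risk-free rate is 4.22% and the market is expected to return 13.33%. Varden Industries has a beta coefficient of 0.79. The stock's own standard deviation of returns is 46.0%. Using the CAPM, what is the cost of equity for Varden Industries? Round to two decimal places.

Market risk premium = E(R_m) − R_f = 13.33% − 4.22% = 9.11%
E(R) = R_f + β × MRP = 4.22% + 0.79 × 9.11% = 11.42%

11.42%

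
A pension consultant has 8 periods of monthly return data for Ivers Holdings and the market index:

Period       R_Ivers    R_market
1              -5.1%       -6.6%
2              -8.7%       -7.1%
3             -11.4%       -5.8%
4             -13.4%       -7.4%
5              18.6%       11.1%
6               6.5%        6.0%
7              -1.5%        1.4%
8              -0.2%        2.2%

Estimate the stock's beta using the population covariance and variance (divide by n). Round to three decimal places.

1.432

Mean R_i = (-5.1 − 8.7 − 11.4 − 13.4 + 18.6 + 6.5 − 1.5 − 0.2) / 8 = -1.9000%
Mean R_m = (-6.6 − 7.1 − 5.8 − 7.4 + 11.1 + 6.0 + 1.4 + 2.2) / 8 = -0.7750%
Σ(R_i − R̄_i)(R_m − R̄_m) = 491.8500  ⇒  Cov = 491.8500 / 8 = 61.4813
Σ(R_m − R̄_m)² = 343.5750  ⇒  Var(R_m) = 343.5750 / 8 = 42.9469
β = Cov / Var(R_m) = 61.4813 / 42.9469 = 1.4316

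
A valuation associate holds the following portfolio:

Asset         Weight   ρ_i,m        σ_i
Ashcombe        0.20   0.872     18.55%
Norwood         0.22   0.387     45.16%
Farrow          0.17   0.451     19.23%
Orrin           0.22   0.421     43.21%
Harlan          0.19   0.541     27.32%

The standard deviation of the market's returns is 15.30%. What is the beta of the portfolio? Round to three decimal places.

1.004

β_Ashcombe = 0.872 × 18.55% / 15.30% = 1.0572
β_Norwood = 0.387 × 45.16% / 15.30% = 1.1423
β_Farrow = 0.451 × 19.23% / 15.30% = 0.5668
β_Orrin = 0.421 × 43.21% / 15.30% = 1.1890
β_Harlan = 0.541 × 27.32% / 15.30% = 0.9660
β_P = Σ w_i β_i = 0.20×1.0572 + 0.22×1.1423 + 0.17×0.5668 + 0.22×1.1890 + 0.19×0.9660 = 1.0042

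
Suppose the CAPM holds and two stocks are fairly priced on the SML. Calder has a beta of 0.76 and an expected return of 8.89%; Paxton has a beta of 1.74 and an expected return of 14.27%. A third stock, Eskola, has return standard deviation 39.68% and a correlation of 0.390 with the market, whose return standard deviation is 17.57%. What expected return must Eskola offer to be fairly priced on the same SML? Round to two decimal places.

9.55%

MRP = (14.27% − 8.89%) / (1.74 − 0.76) = 5.4898%
R_f = 8.89% − 0.76 × 5.4898% = 4.7178%
β_Eskola = ρ·σ_i/σ_m = 0.390 × 39.68 / 17.57 = 0.8808
E(R_Eskola) = R_f + β × MRP = 4.7178% + 0.8808 × 5.4898% = 9.55%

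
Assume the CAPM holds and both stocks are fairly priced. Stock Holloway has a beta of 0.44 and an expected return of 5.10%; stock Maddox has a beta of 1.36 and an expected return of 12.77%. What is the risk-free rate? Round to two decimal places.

1.43%

Both satisfy E(R) = R_f + β·MRP, so the slope of the SML is
MRP = (12.77% − 5.10%) / (1.36 − 0.44) = 7.67% / 0.92 = 8.3370%
R_f = E(R_Holloway) − β_Holloway·MRP = 5.10% − 0.44 × 8.3370% = 1.4317%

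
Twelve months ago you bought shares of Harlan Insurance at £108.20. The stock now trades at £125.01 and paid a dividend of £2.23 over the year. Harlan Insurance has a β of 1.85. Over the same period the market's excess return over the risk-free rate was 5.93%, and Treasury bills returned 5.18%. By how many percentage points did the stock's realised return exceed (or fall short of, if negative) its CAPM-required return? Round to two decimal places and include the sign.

+1.45%

Realised HPR = (P1 + D1 − P0) / P0 = (125.01 + 2.23 − 108.20) / 108.20 = 19.04 / 108.20 = 17.5970%
CAPM required = R_f + β·MRP = 5.18% + 1.85 × 5.93% = 16.1505%
α = realised − required = 17.5970% − 16.1505% = +1.45%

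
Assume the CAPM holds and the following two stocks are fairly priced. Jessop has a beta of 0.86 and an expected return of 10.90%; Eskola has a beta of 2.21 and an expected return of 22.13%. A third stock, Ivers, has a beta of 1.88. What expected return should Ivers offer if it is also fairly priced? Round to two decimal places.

19.38%

MRP (SML slope) = (22.13% − 10.90%) / (2.21 − 0.86) = 11.23% / 1.35 = 8.3185%
R_f (intercept) = 10.90% − 0.86 × 8.3185% = 3.7461%
E(R_Ivers) = R_f + β × MRP = 3.7461% + 1.88 × 8.3185% = 19.38%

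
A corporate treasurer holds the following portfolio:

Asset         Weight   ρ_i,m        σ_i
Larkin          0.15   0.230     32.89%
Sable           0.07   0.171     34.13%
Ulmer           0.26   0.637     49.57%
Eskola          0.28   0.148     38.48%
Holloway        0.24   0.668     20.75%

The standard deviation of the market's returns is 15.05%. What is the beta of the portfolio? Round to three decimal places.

0.975

β_Larkin = 0.230 × 32.89% / 15.05% = 0.5026
β_Sable = 0.171 × 34.13% / 15.05% = 0.3878
β_Ulmer = 0.637 × 49.57% / 15.05% = 2.0981
β_Eskola = 0.148 × 38.48% / 15.05% = 0.3784
β_Holloway = 0.668 × 20.75% / 15.05% = 0.9210
β_P = Σ w_i β_i = 0.15×0.5026 + 0.07×0.3878 + 0.26×2.0981 + 0.28×0.3784 + 0.24×0.9210 = 0.9750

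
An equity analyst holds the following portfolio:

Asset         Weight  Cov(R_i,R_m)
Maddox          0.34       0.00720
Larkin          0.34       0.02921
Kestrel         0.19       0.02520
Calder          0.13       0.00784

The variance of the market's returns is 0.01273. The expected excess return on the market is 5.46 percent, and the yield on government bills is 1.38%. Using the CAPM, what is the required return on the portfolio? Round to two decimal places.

β_Maddox = 0.00720 / 0.01273 = 0.5656
β_Larkin = 0.02921 / 0.01273 = 2.2946
β_Kestrel = 0.02520 / 0.01273 = 1.9796
β_Calder = 0.00784 / 0.01273 = 0.6159
β_P = Σ w_i β_i = 0.34×0.5656 + 0.34×2.2946 + 0.19×1.9796 + 0.13×0.6159 = 1.4287
E(R_P) = R_f + β_P × MRP = 1.38% + 1.4287 × 5.46% = 9.18%

9.18%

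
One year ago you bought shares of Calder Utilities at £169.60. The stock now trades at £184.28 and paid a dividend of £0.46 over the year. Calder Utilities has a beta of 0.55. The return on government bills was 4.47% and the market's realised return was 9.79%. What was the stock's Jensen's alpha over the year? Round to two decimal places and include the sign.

Realised HPR = (P1 + D1 − P0) / P0 = (184.28 + 0.46 − 169.60) / 169.60 = 15.14 / 169.60 = 8.9269%
MRP = 9.79% − 4.47% = 5.32%
CAPM required = R_f + β·MRP = 4.47% + 0.55 × 5.32% = 7.3960%
α = realised − required = 8.9269% − 7.3960% = +1.53%

+1.53%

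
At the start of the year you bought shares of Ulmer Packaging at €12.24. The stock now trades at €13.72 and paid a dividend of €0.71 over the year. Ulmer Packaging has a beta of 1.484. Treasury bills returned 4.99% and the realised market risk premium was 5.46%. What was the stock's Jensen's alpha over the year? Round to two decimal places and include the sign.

+4.80%

Realised HPR = (P1 + D1 − P0) / P0 = (13.72 + 0.71 − 12.24) / 12.24 = 2.19 / 12.24 = 17.8922%
CAPM required = R_f + β·MRP = 4.99% + 1.484 × 5.46% = 13.09264%
α = realised − required = 17.8922% − 13.09264% = +4.80%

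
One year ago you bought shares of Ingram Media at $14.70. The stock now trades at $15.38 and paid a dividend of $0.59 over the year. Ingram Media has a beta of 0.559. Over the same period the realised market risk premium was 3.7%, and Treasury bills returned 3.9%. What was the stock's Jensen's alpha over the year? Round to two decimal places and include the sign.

Realised HPR = (P1 + D1 − P0) / P0 = (15.38 + 0.59 − 14.70) / 14.70 = 1.27 / 14.70 = 8.6395%
CAPM required = R_f + β·MRP = 3.9% + 0.559 × 3.7% = 5.9683%
α = realised − required = 8.6395% − 5.9683% = +2.67%

+2.67%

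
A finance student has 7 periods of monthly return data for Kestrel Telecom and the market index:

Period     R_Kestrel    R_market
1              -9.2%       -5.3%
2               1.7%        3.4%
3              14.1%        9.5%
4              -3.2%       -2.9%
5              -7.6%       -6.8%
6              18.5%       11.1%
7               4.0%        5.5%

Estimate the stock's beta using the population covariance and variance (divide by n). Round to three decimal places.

1.425

Mean R_i = (-9.2 + 1.7 + 14.1 − 3.2 − 7.6 + 18.5 + 4.0) / 7 = 2.6143%
Mean R_m = (-5.3 + 3.4 + 9.5 − 2.9 − 6.8 + 11.1 + 5.5) / 7 = 2.0714%
Σ(R_i − R̄_i)(R_m − R̄_m) = 438.8929  ⇒  Cov = 438.8929 / 7 = 62.6990
Σ(R_m − R̄_m)² = 307.9743  ⇒  Var(R_m) = 307.9743 / 7 = 43.9963
β = Cov / Var(R_m) = 62.6990 / 43.9963 = 1.4251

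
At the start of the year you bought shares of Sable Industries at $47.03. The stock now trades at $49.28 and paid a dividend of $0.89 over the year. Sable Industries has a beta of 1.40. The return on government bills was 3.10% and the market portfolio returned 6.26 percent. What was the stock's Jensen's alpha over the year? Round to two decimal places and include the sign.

-0.85%

Realised HPR = (P1 + D1 − P0) / P0 = (49.28 + 0.89 − 47.03) / 47.03 = 3.14 / 47.03 = 6.6766%
MRP = 6.26% − 3.10% = 3.16%
CAPM required = R_f + β·MRP = 3.10% + 1.40 × 3.16% = 7.5240%
α = realised − required = 6.6766% − 7.5240% = -0.85%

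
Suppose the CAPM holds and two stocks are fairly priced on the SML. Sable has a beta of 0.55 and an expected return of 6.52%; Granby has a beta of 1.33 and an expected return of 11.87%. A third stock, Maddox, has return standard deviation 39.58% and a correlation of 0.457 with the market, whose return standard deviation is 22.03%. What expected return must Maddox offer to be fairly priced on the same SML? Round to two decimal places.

8.38%

MRP = (11.87% − 6.52%) / (1.33 − 0.55) = 6.8590%
R_f = 6.52% − 0.55 × 6.8590% = 2.7476%
β_Maddox = ρ·σ_i/σ_m = 0.457 × 39.58 / 22.03 = 0.8211
E(R_Maddox) = R_f + β × MRP = 2.7476% + 0.8211 × 6.8590% = 8.38%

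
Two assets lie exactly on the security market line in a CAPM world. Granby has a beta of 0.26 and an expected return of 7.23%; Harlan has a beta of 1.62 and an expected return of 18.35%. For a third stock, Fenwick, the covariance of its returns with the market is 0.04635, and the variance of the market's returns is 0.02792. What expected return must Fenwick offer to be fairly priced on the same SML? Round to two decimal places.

MRP = (18.35% − 7.23%) / (1.62 − 0.26) = 8.1765%
R_f = 7.23% − 0.26 × 8.1765% = 5.1041%
β_Fenwick = Cov / Var(R_m) = 0.04635 / 0.02792 = 1.6601
E(R_Fenwick) = R_f + β × MRP = 5.1041% + 1.6601 × 8.1765% = 18.68%

18.68%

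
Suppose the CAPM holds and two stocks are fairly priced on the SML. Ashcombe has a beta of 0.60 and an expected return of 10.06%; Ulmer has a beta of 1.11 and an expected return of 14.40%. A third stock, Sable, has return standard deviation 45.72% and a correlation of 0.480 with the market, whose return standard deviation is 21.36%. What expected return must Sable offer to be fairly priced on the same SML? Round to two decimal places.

13.70%

MRP = (14.40% − 10.06%) / (1.11 − 0.60) = 8.5098%
R_f = 10.06% − 0.60 × 8.5098% = 4.9541%
β_Sable = ρ·σ_i/σ_m = 0.480 × 45.72 / 21.36 = 1.0274
E(R_Sable) = R_f + β × MRP = 4.9541% + 1.0274 × 8.5098% = 13.70%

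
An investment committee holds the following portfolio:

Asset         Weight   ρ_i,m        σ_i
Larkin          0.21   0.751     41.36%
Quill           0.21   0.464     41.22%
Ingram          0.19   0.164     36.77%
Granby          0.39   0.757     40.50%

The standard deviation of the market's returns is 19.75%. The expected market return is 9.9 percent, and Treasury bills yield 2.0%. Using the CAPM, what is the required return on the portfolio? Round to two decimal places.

11.46%

β_Larkin = 0.751 × 41.36% / 19.75% = 1.5727
β_Quill = 0.464 × 41.22% / 19.75% = 0.9684
β_Ingram = 0.164 × 36.77% / 19.75% = 0.3053
β_Granby = 0.757 × 40.50% / 19.75% = 1.5523
β_P = Σ w_i β_i = 0.21×1.5727 + 0.21×0.9684 + 0.19×0.3053 + 0.39×1.5523 = 1.1970
MRP = 9.9% − 2.0% = 7.90%
E(R_P) = R_f + β_P × MRP = 2.0% + 1.1970 × 7.9% = 11.46%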